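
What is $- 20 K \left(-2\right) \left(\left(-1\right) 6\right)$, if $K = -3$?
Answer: $720$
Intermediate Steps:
$- 20 K \left(-2\right) \left(\left(-1\right) 6\right) = - 20 \left(-3\right) \left(-2\right) \left(\left(-1\right) 6\right) = - 20 \cdot 6 \left(-6\right) = \left(-20\right) \left(-36\right) = 720$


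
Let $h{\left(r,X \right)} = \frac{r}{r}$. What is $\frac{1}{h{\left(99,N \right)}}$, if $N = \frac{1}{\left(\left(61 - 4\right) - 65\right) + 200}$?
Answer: $1$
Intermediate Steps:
$N = \frac{1}{192}$ ($N = \frac{1}{\left(57 - 65\right) + 200} = \frac{1}{-8 + 200} = \frac{1}{192} \approx 0.0052083$)
$h{\left(r,X \right)} = 1$
$\frac{1}{h{\left(99,N \right)}} = 1^{-1} = 1$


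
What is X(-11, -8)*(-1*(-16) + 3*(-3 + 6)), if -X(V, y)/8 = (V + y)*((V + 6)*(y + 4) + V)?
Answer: 34200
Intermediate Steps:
X(V, y) = -8*(V + y)*(V + (4 + y)*(6 + V)) (X(V, y) = -8*(V + y)*((V + 6)*(y + 4) + V) = -8*(V + y)*((6 + V)*(4 + y) + V) = -8*(V + y)*((4 + y)*(6 + V) + V) = -8*(V + y)*(V + (4 + y)*(6 + V)))
X(-11, -8)*(-1*(-16) + 3*(-3 + 6)) = (-192*(-11) - 192*(-8) - 48*(-8)² - 40*(-11)² - 88*(-11)*(-8) - 8*(-11)*(-8)² - 8*(-8)*(-11)²)*(-1*(-16) + 3*(-3 + 6)) = (2112 + 1536 - 48*64 - 40*121 - 7744 - 8*(-11)*64 - 8*(-8)*121)*(16 + 3*3) = (2112 + 1536 - 3072 - 4840 - 7744 + 5632 + 7744)*(16 + 9) = 1368*25 = 34200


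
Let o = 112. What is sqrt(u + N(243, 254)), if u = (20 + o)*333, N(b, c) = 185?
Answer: sqrt(44141) ≈ 210.10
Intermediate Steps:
u = 43956 (u = (20 + 112)*333 = 132*333 = 43956)
sqrt(u + N(243, 254)) = sqrt(43956 + 185) = sqrt(44141)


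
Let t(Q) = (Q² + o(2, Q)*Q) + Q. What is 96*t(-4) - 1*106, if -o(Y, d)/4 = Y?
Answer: 4118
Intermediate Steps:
o(Y, d) = -4*Y
t(Q) = Q² - 7*Q (t(Q) = (Q² + (-4*2)*Q) + Q = (Q² - 8*Q) + Q = Q² - 7*Q)
96*t(-4) - 1*106 = 96*(-4*(-7 - 4)) - 1*106 = 96*(-4*(-11)) - 106 = 96*44 - 106 = 4224 - 106 = 4118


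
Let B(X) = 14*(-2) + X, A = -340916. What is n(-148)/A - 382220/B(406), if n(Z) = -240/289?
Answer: -4707264989570/4655293209 ≈ -1011.2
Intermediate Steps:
B(X) = -28 + X
n(Z) = -240/289 (n(Z) = -240*1/289 = -240/289)
n(-148)/A - 382220/B(406) = -240/289/(-340916) - 382220/(-28 + 406) = -240/289*(-1/340916) - 382220/378 = 60/24631181 - 382220*1/378 = 60/24631181 - 191110/189 = -4707264989570/4655293209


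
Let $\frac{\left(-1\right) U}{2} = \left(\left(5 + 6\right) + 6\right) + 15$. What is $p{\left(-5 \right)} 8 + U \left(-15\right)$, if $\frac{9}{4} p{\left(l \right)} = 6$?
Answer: $\frac{2944}{3} \approx 981.33$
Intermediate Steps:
$p{\left(l \right)} = \frac{8}{3}$ ($p{\left(l \right)} = \frac{4}{9} \cdot 6 = \frac{8}{3}$)
$U = -64$ ($U = - 2 \left(\left(\left(5 + 6\right) + 6\right) + 15\right) = - 2 \left(\left(11 + 6\right) + 15\right) = - 2 \left(17 + 15\right) = \left(-2\right) 32 = -64$)
$p{\left(-5 \right)} 8 + U \left(-15\right) = \frac{8}{3} \cdot 8 - -960 = \frac{64}{3} + 960 = \frac{2944}{3}$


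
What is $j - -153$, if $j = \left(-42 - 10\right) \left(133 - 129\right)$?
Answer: $-55$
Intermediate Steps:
$j = -208$ ($j = \left(-52\right) 4 = -208$)
$j - -153 = -208 - -153 = -208 + 153 = -55$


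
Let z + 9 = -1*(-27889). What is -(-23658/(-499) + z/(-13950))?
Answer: -31611698/696105 ≈ -45.412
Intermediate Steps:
z = 27880 (z = -9 - 1*(-27889) = -9 + 27889 = 27880)
-(-23658/(-499) + z/(-13950)) = -(-23658/(-499) + 27880/(-13950)) = -(-23658*(-1/499) + 27880*(-1/13950)) = -(23658/499 - 2788/1395) = -1*31611698/696105 = -31611698/696105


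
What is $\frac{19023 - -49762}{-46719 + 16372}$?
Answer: $- \frac{68785}{30347} \approx -2.2666$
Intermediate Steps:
$\frac{19023 - -49762}{-46719 + 16372} = \frac{19023 + 49762}{-30347} = 68785 \left(- \frac{1}{30347}\right) = - \frac{68785}{30347}$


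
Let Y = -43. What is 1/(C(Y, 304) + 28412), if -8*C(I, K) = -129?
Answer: 8/227425 ≈ 3.5176e-5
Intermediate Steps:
C(I, K) = 129/8 (C(I, K) = -⅛*(-129) = 129/8)
1/(C(Y, 304) + 28412) = 1/(129/8 + 28412) = 1/(227425/8) = 8/227425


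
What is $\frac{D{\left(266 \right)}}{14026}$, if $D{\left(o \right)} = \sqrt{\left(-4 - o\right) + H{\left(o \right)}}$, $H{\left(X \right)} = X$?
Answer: $\frac{i}{7013} \approx 0.00014259 i$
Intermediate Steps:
$D{\left(o \right)} = 2 i$ ($D{\left(o \right)} = \sqrt{\left(-4 - o\right) + o} = \sqrt{-4} = 2 i$)
$\frac{D{\left(266 \right)}}{14026} = \frac{2 i}{14026} = 2 i \frac{1}{14026} = \frac{i}{7013}$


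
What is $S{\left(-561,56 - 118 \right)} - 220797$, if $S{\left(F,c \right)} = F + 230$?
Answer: $-221128$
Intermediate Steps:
$S{\left(F,c \right)} = 230 + F$
$S{\left(-561,56 - 118 \right)} - 220797 = \left(230 - 561\right) - 220797 = -331 - 220797 = -221128$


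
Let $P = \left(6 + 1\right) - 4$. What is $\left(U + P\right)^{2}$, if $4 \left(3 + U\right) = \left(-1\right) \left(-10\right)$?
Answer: $\frac{25}{4} \approx 6.25$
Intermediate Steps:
$P = 3$ ($P = 7 - 4 = 3$)
$U = - \frac{1}{2}$ ($U = -3 + \frac{\left(-1\right) \left(-10\right)}{4} = -3 + \frac{1}{4} \cdot 10 = -3 + \frac{5}{2} = - \frac{1}{2} \approx -0.5$)
$\left(U + P\right)^{2} = \left(- \frac{1}{2} + 3\right)^{2} = \left(\frac{5}{2}\right)^{2} = \frac{25}{4}$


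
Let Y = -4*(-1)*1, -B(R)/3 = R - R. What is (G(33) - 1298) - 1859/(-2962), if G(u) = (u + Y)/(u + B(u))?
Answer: -126703367/97746 ≈ -1296.3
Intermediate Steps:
B(R) = 0 (B(R) = -3*(R - R) = -3*0 = 0)
Y = 4 (Y = 4*1 = 4)
G(u) = (4 + u)/u (G(u) = (u + 4)/(u + 0) = (4 + u)/u)
(G(33) - 1298) - 1859/(-2962) = ((4 + 33)/33 - 1298) - 1859/(-2962) = ((1/33)*37 - 1298) - 1859*(-1/2962) = (37/33 - 1298) + 1859/2962 = -42797/33 + 1859/2962 = -126703367/97746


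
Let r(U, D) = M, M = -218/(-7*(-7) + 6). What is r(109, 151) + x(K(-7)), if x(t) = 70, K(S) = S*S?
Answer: 3632/55 ≈ 66.036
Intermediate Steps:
K(S) = S**2
M = -218/55 (M = -218/(49 + 6) = -218/55 ≈ -3.9636)
r(U, D) = -218/55
r(109, 151) + x(K(-7)) = -218/55 + 70 = 3632/55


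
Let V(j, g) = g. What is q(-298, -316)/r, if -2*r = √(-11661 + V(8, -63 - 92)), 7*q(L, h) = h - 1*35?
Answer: -351*I*√2954/20678 ≈ -0.92258*I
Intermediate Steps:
q(L, h) = -5 + h/7 (q(L, h) = (h - 1*35)/7 = (h - 35)/7 = (-35 + h)/7 = -5 + h/7)
r = -I*√2954 (r = -√(-11661 + (-63 - 92))/2 = -√(-11661 - 155)/2 = -I*√2954 ≈ -54.351*I)
q(-298, -316)/r = (-5 + (⅐)*(-316))/((-I*√2954)) = (-5 - 316/7)*(I*√2954/2954) = -351*I*√2954/20678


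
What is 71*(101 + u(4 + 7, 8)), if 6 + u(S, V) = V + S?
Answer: 8094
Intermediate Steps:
u(S, V) = -6 + S + V (u(S, V) = -6 + (V + S) = -6 + (S + V) = -6 + S + V)
71*(101 + u(4 + 7, 8)) = 71*(101 + (-6 + (4 + 7) + 8)) = 71*(101 + (-6 + 11 + 8)) = 71*(101 + 13) = 71*114 = 8094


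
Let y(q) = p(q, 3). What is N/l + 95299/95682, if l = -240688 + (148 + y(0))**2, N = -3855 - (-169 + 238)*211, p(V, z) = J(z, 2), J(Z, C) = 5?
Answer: 724785799/670635138 ≈ 1.0807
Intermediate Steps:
p(V, z) = 5
y(q) = 5
N = -18414 (N = -3855 - 69*211 = -3855 - 1*14559 = -3855 - 14559 = -18414)
l = -217279 (l = -240688 + (148 + 5)**2 = -240688 + 153**2 = -240688 + 23409 = -217279)
N/l + 95299/95682 = -18414/(-217279) + 95299/95682 = -18414*(-1/217279) + 95299*(1/95682) = 594/7009 + 95299/95682 = 724785799/670635138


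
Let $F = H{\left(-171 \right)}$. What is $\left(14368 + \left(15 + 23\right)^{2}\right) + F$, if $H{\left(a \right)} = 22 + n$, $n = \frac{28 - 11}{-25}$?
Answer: $\frac{395833}{25} \approx 15833.0$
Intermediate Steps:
$n = - \frac{17}{25}$ ($n = 17 \left(- \frac{1}{25}\right) = - \frac{17}{25} \approx -0.68$)
$H{\left(a \right)} = \frac{533}{25}$ ($H{\left(a \right)} = 22 - \frac{17}{25} = \frac{533}{25}$)
$F = \frac{533}{25} \approx 21.32$
$\left(14368 + \left(15 + 23\right)^{2}\right) + F = \left(14368 + \left(15 + 23\right)^{2}\right) + \frac{533}{25} = \left(14368 + 38^{2}\right) + \frac{533}{25} = \left(14368 + 1444\right) + \frac{533}{25} = 15812 + \frac{533}{25} = \frac{395833}{25}$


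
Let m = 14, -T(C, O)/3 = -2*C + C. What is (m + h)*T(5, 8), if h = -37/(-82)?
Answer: 17775/82 ≈ 216.77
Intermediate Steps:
T(C, O) = 3*C (T(C, O) = -3*(-2*C + C) = -(-3)*C = 3*C)
h = 37/82 (h = -37*(-1/82) = 37/82 ≈ 0.45122)
(m + h)*T(5, 8) = (14 + 37/82)*(3*5) = (1185/82)*15 = 17775/82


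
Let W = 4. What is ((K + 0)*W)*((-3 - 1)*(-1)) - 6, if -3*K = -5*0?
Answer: -6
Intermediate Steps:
K = 0 (K = -(-5)*0/3 = -1/3*0 = 0)
((K + 0)*W)*((-3 - 1)*(-1)) - 6 = ((0 + 0)*4)*((-3 - 1)*(-1)) - 6 = (0*4)*(-4*(-1)) - 6 = 0*4 - 6 = 0 - 6 = -6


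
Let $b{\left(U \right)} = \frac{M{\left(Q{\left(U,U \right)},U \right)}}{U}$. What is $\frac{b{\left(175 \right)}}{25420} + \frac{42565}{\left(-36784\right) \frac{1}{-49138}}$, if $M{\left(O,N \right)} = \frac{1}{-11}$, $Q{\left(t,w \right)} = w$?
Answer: $\frac{1163037509755207}{20454203000} \approx 56861.0$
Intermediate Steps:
$M{\left(O,N \right)} = - \frac{1}{11}$
$b{\left(U \right)} = - \frac{1}{11 U}$
$\frac{b{\left(175 \right)}}{25420} + \frac{42565}{\left(-36784\right) \frac{1}{-49138}} = \frac{\left(- \frac{1}{11}\right) \frac{1}{175}}{25420} + \frac{42565}{\left(-36784\right) \frac{1}{-49138}} = \left(- \frac{1}{11}\right) \frac{1}{175} \cdot \frac{1}{25420} + \frac{42565}{\left(-36784\right) \left(- \frac{1}{49138}\right)} = \left(- \frac{1}{1925}\right) \frac{1}{25420} + \frac{42565}{\frac{18392}{24569}} = - \frac{1}{48933500} + 42565 \cdot \frac{24569}{18392} = - \frac{1}{48933500} + \frac{1045779485}{18392} = \frac{1163037509755207}{20454203000}$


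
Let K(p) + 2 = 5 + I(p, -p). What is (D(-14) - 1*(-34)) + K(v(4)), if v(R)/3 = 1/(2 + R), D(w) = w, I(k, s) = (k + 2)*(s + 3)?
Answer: 117/4 ≈ 29.250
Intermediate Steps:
I(k, s) = (2 + k)*(3 + s)
v(R) = 3/(2 + R)
K(p) = 9 + p - p**2 (K(p) = -2 + (5 + (6 + 2*(-p) + 3*p + p*(-p))) = -2 + (5 + (6 - 2*p + 3*p - p**2)) = -2 + (5 + (6 + p - p**2)) = -2 + (11 + p - p**2) = 9 + p - p**2)
(D(-14) - 1*(-34)) + K(v(4)) = (-14 - 1*(-34)) + (9 + 3/(2 + 4) - (3/(2 + 4))**2) = (-14 + 34) + (9 + 3/6 - (3/6)**2) = 20 + (9 + 3*(1/6) - (3*(1/6))**2) = 20 + (9 + 1/2 - (1/2)**2) = 20 + (9 + 1/2 - 1*1/4) = 20 + (9 + 1/2 - 1/4) = 20 + 37/4 = 117/4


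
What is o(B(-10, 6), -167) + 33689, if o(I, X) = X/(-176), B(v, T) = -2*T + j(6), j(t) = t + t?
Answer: 5929431/176 ≈ 33690.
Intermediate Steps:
j(t) = 2*t
B(v, T) = 12 - 2*T (B(v, T) = -2*T + 2*6 = -2*T + 12 = 12 - 2*T)
o(I, X) = -X/176 (o(I, X) = X*(-1/176) = -X/176)
o(B(-10, 6), -167) + 33689 = -1/176*(-167) + 33689 = 167/176 + 33689 = 5929431/176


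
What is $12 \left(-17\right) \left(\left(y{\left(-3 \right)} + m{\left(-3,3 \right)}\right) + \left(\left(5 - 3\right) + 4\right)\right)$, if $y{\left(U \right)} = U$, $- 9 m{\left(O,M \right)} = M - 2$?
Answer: $- \frac{1768}{3} \approx -589.33$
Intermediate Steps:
$m{\left(O,M \right)} = \frac{2}{9} - \frac{M}{9}$ ($m{\left(O,M \right)} = - \frac{M - 2}{9} = - \frac{-2 + M}{9} = \frac{2}{9} - \frac{M}{9}$)
$12 \left(-17\right) \left(\left(y{\left(-3 \right)} + m{\left(-3,3 \right)}\right) + \left(\left(5 - 3\right) + 4\right)\right) = 12 \left(-17\right) \left(\left(-3 + \left(\frac{2}{9} - \frac{1}{3}\right)\right) + \left(\left(5 - 3\right) + 4\right)\right) = - 204 \left(\left(-3 + \left(\frac{2}{9} - \frac{1}{3}\right)\right) + \left(2 + 4\right)\right) = - 204 \left(\left(-3 - \frac{1}{9}\right) + 6\right) = - 204 \left(- \frac{28}{9} + 6\right) = \left(-204\right) \frac{26}{9} = - \frac{1768}{3}$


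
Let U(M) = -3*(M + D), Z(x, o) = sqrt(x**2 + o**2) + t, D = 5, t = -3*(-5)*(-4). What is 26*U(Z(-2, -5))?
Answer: 4290 - 78*sqrt(29) ≈ 3870.0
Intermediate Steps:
t = -60 (t = 15*(-4) = -60)
Z(x, o) = -60 + sqrt(o**2 + x**2) (Z(x, o) = sqrt(x**2 + o**2) - 60 = sqrt(o**2 + x**2) - 60 = -60 + sqrt(o**2 + x**2))
U(M) = -15 - 3*M (U(M) = -3*(M + 5) = -3*(5 + M) = -15 - 3*M)
26*U(Z(-2, -5)) = 26*(-15 - 3*(-60 + sqrt((-5)**2 + (-2)**2))) = 26*(-15 - 3*(-60 + sqrt(25 + 4))) = 26*(-15 - 3*(-60 + sqrt(29))) = 26*(-15 + (180 - 3*sqrt(29))) = 26*(165 - 3*sqrt(29)) = 4290 - 78*sqrt(29)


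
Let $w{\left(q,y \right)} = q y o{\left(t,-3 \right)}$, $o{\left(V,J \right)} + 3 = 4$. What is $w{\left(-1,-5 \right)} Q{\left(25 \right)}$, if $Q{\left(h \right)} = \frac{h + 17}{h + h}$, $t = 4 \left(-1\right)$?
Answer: $\frac{21}{5} \approx 4.2$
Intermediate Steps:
$t = -4$
$o{\left(V,J \right)} = 1$ ($o{\left(V,J \right)} = -3 + 4 = 1$)
$Q{\left(h \right)} = \frac{17 + h}{2 h}$
$w{\left(q,y \right)} = q y$ ($w{\left(q,y \right)} = q y 1 = q y$)
$w{\left(-1,-5 \right)} Q{\left(25 \right)} = \left(-1\right) \left(-5\right) \frac{17 + 25}{2 \cdot 25} = 5 \cdot \frac{1}{2} \cdot \frac{1}{25} \cdot 42 = 5 \cdot \frac{21}{25} = \frac{21}{5}$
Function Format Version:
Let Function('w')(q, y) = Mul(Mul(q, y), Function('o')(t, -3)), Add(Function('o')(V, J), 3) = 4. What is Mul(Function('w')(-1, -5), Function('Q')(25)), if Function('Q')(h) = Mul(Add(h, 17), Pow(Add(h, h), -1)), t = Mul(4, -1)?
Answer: Rational(21, 5) ≈ 4.2000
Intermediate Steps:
t = -4
Function('o')(V, J) = 1 (Function('o')(V, J) = Add(-3, 4) = 1)
Function('Q')(h) = Mul(Rational(1, 2), Pow(h, -1), Add(17, h)) (Function('Q')(h) = Mul(Add(17, h), Pow(Mul(2, h), -1)) = Mul(Add(17, h), Mul(Rational(1, 2), Pow(h, -1))) = Mul(Rational(1, 2), Pow(h, -1), Add(17, h)))
Function('w')(q, y) = Mul(q, y) (Function('w')(q, y) = Mul(Mul(q, y), 1) = Mul(q, y))
Mul(Function('w')(-1, -5), Function('Q')(25)) = Mul(Mul(-1, -5), Mul(Rational(1, 2), Pow(25, -1), Add(17, 25))) = Mul(5, Mul(Rational(1, 2), Rational(1, 25), 42)) = Mul(5, Rational(21, 25)) = Rational(21, 5)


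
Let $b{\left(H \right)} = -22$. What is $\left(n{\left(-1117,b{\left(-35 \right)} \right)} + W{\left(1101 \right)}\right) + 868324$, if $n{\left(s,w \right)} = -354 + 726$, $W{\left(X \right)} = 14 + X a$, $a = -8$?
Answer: $859902$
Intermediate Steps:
$W{\left(X \right)} = 14 - 8 X$ ($W{\left(X \right)} = 14 + X \left(-8\right) = 14 - 8 X$)
$n{\left(s,w \right)} = 372$
$\left(n{\left(-1117,b{\left(-35 \right)} \right)} + W{\left(1101 \right)}\right) + 868324 = \left(372 + \left(14 - 8808\right)\right) + 868324 = \left(372 - 8794\right) + 868324 = -8422 + 868324 = 859902$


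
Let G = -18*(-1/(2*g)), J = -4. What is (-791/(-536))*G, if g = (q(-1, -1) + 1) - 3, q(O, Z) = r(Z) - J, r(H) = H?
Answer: 7119/536 ≈ 13.282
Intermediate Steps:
q(O, Z) = 4 + Z (q(O, Z) = Z - 1*(-4) = Z + 4 = 4 + Z)
g = 1 (g = ((4 - 1) + 1) - 3 = (3 + 1) - 3 = 4 - 3 = 1)
G = 9 (G = -18/(1*(-2)) = -18/(-2) = -18*(-½) = 9)
(-791/(-536))*G = -791/(-536)*9 = -791*(-1/536)*9 = (791/536)*9 = 7119/536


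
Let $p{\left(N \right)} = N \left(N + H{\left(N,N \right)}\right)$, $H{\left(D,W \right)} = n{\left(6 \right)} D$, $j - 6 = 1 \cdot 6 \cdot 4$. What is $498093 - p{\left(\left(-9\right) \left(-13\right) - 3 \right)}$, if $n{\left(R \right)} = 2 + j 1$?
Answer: $69225$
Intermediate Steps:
$j = 30$ ($j = 6 + 1 \cdot 6 \cdot 4 = 6 + 6 \cdot 4 = 6 + 24 = 30$)
$n{\left(R \right)} = 32$ ($n{\left(R \right)} = 2 + 30 \cdot 1 = 2 + 30 = 32$)
$H{\left(D,W \right)} = 32 D$
$p{\left(N \right)} = 33 N^{2}$ ($p{\left(N \right)} = N \left(N + 32 N\right) = N 33 N = 33 N^{2}$)
$498093 - p{\left(\left(-9\right) \left(-13\right) - 3 \right)} = 498093 - 33 \left(\left(-9\right) \left(-13\right) - 3\right)^{2} = 498093 - 33 \left(117 - 3\right)^{2} = 498093 - 33 \cdot 114^{2} = 498093 - 33 \cdot 12996 = 498093 - 428868 = 69225$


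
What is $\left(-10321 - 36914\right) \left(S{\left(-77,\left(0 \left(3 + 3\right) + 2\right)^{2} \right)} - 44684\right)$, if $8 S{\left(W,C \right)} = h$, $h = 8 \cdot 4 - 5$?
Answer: $\frac{16883914575}{8} \approx 2.1105 \cdot 10^{9}$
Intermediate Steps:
$h = 27$ ($h = 32 - 5 = 27$)
$S{\left(W,C \right)} = \frac{27}{8}$ ($S{\left(W,C \right)} = \frac{1}{8} \cdot 27 = \frac{27}{8}$)
$\left(-10321 - 36914\right) \left(S{\left(-77,\left(0 \left(3 + 3\right) + 2\right)^{2} \right)} - 44684\right) = \left(-10321 - 36914\right) \left(\frac{27}{8} - 44684\right) = \left(-47235\right) \left(- \frac{357445}{8}\right) = \frac{16883914575}{8}$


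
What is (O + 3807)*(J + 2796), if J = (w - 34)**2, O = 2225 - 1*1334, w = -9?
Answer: 21822210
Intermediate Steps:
O = 891 (O = 2225 - 1334 = 891)
J = 1849 (J = (-9 - 34)**2 = (-43)**2 = 1849)
(O + 3807)*(J + 2796) = (891 + 3807)*(1849 + 2796) = 4698*4645 = 21822210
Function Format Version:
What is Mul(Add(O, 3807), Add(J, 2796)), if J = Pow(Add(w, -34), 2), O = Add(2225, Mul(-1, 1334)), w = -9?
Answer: 21822210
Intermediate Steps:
O = 891 (O = Add(2225, -1334) = 891)
J = 1849 (J = Pow(Add(-9, -34), 2) = Pow(-43, 2) = 1849)
Mul(Add(O, 3807), Add(J, 2796)) = Mul(Add(891, 3807), Add(1849, 2796)) = Mul(4698, 4645) = 21822210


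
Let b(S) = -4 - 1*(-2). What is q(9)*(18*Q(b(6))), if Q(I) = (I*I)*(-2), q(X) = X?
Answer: -1296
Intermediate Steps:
b(S) = -2 (b(S) = -4 + 2 = -2)
Q(I) = -2*I**2 (Q(I) = I**2*(-2) = -2*I**2)
q(9)*(18*Q(b(6))) = 9*(18*(-2*(-2)**2)) = 9*(18*(-2*4)) = 9*(18*(-8)) = 9*(-144) = -1296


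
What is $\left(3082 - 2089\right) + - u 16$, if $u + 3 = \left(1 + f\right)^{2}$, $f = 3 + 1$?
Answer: $641$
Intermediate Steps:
$f = 4$
$u = 22$ ($u = -3 + \left(1 + 4\right)^{2} = -3 + 5^{2} = -3 + 25 = 22$)
$\left(3082 - 2089\right) + - u 16 = \left(3082 - 2089\right) + \left(-1\right) 22 \cdot 16 = 993 - 352 = 641$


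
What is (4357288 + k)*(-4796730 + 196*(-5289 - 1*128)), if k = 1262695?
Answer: -32924456846146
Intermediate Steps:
(4357288 + k)*(-4796730 + 196*(-5289 - 1*128)) = (4357288 + 1262695)*(-4796730 + 196*(-5289 - 1*128)) = 5619983*(-4796730 + 196*(-5289 - 128)) = 5619983*(-4796730 + 196*(-5417)) = 5619983*(-4796730 - 1061732) = 5619983*(-5858462) = -32924456846146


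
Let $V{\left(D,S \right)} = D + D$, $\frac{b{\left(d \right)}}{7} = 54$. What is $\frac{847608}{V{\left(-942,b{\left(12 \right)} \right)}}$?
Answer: $- \frac{70634}{157} \approx -449.9$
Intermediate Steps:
$b{\left(d \right)} = 378$ ($b{\left(d \right)} = 7 \cdot 54 = 378$)
$V{\left(D,S \right)} = 2 D$
$\frac{847608}{V{\left(-942,b{\left(12 \right)} \right)}} = \frac{847608}{2 \left(-942\right)} = \frac{847608}{-1884} = 847608 \left(- \frac{1}{1884}\right) = - \frac{70634}{157}$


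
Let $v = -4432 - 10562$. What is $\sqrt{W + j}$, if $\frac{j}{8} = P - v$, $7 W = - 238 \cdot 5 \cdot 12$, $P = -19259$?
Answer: $8 i \sqrt{565} \approx 190.16 i$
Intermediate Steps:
$v = -14994$ ($v = -4432 - 10562 = -14994$)
$W = -2040$ ($W = \frac{\left(-238\right) 5 \cdot 12}{7} = \frac{\left(-238\right) 60}{7} = \frac{1}{7} \left(-14280\right) = -2040$)
$j = -34120$ ($j = 8 \left(-19259 - -14994\right) = 8 \left(-19259 + 14994\right) = 8 \left(-4265\right) = -34120$)
$\sqrt{W + j} = \sqrt{-2040 - 34120} = \sqrt{-36160} = 8 i \sqrt{565}$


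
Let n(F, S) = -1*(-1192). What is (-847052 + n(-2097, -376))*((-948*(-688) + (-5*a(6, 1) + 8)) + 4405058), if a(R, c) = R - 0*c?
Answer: -4277733943600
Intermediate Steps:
a(R, c) = R (a(R, c) = R - 1*0 = R + 0 = R)
n(F, S) = 1192
(-847052 + n(-2097, -376))*((-948*(-688) + (-5*a(6, 1) + 8)) + 4405058) = (-847052 + 1192)*((-948*(-688) + (-5*6 + 8)) + 4405058) = -845860*((652224 + (-30 + 8)) + 4405058) = -845860*((652224 - 22) + 4405058) = -845860*(652202 + 4405058) = -845860*5057260 = -4277733943600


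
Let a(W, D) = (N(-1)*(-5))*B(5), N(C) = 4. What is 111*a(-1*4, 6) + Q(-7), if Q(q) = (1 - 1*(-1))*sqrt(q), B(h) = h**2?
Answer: -55500 + 2*I*sqrt(7) ≈ -55500.0 + 5.2915*I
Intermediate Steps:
a(W, D) = -500 (a(W, D) = (4*(-5))*5**2 = -20*25 = -500)
Q(q) = 2*sqrt(q) (Q(q) = (1 + 1)*sqrt(q) = 2*sqrt(q))
111*a(-1*4, 6) + Q(-7) = 111*(-500) + 2*sqrt(-7) = -55500 + 2*(I*sqrt(7)) = -55500 + 2*I*sqrt(7)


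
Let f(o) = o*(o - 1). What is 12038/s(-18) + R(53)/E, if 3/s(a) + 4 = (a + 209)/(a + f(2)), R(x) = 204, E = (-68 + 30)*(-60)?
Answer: -48603357/760 ≈ -63952.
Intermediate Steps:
E = 2280 (E = -38*(-60) = 2280)
f(o) = o*(-1 + o)
s(a) = 3/(-4 + (209 + a)/(2 + a)) (s(a) = 3/(-4 + (a + 209)/(a + 2*(-1 + 2))) = 3/(-4 + (209 + a)/(a + 2*1)) = 3/(-4 + (209 + a)/(a + 2)) = 3/(-4 + (209 + a)/(2 + a)))
12038/s(-18) + R(53)/E = 12038/(((-2 - 1*(-18))/(-67 - 18))) + 204/2280 = 12038/(((-2 + 18)/(-85))) + 204*(1/2280) = 12038/((-1/85*16)) + 17/190 = 12038/(-16/85) + 17/190 = 12038*(-85/16) + 17/190 = -511615/8 + 17/190 = -48603357/760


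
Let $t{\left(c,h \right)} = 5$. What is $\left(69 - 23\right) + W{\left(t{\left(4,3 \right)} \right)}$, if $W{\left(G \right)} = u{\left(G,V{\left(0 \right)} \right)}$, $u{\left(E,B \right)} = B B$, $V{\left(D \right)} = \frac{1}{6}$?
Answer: $\frac{1657}{36} \approx 46.028$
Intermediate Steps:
$V{\left(D \right)} = \frac{1}{6}$
$u{\left(E,B \right)} = B^{2}$
$W{\left(G \right)} = \frac{1}{36}$ ($W{\left(G \right)} = \left(\frac{1}{6}\right)^{2} = \frac{1}{36}$)
$\left(69 - 23\right) + W{\left(t{\left(4,3 \right)} \right)} = \left(69 - 23\right) + \frac{1}{36} = 46 + \frac{1}{36} = \frac{1657}{36}$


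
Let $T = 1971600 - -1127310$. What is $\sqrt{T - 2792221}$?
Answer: $\sqrt{306689} \approx 553.79$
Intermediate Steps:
$T = 3098910$ ($T = 1971600 + 1127310 = 3098910$)
$\sqrt{T - 2792221} = \sqrt{3098910 - 2792221} = \sqrt{306689}$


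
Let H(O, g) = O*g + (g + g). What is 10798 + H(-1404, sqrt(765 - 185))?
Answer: 10798 - 2804*sqrt(145) ≈ -22967.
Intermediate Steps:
H(O, g) = 2*g + O*g (H(O, g) = O*g + 2*g = 2*g + O*g)
10798 + H(-1404, sqrt(765 - 185)) = 10798 + sqrt(765 - 185)*(2 - 1404) = 10798 + sqrt(580)*(-1402) = 10798 + (2*sqrt(145))*(-1402) = 10798 - 2804*sqrt(145)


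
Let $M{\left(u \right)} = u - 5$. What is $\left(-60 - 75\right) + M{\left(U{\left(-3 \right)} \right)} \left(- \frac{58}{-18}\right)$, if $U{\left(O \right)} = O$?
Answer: $- \frac{1447}{9} \approx -160.78$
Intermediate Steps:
$M{\left(u \right)} = -5 + u$
$\left(-60 - 75\right) + M{\left(U{\left(-3 \right)} \right)} \left(- \frac{58}{-18}\right) = \left(-60 - 75\right) + \left(-5 - 3\right) \left(- \frac{58}{-18}\right) = -135 - 8 \left(\left(-58\right) \left(- \frac{1}{18}\right)\right) = -135 - \frac{232}{9} = - \frac{1447}{9}$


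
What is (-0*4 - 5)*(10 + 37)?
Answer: -235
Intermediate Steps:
(-0*4 - 5)*(10 + 37) = (-3*0 - 5)*47 = (0 - 5)*47 = -5*47 = -235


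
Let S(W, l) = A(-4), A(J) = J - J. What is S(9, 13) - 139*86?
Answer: -11954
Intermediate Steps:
A(J) = 0
S(W, l) = 0
S(9, 13) - 139*86 = 0 - 139*86 = 0 - 11954 = -11954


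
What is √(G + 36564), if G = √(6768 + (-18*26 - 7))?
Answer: √(36564 + √6293) ≈ 191.42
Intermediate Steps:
G = √6293 (G = √(6768 + (-468 - 7)) = √(6768 - 475) = √6293 ≈ 79.328)
√(G + 36564) = √(√6293 + 36564) = √(36564 + √6293)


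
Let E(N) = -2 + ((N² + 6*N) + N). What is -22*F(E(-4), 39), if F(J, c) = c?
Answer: -858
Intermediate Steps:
E(N) = -2 + N² + 7*N (E(N) = -2 + (N² + 7*N) = -2 + N² + 7*N)
-22*F(E(-4), 39) = -22*39 = -858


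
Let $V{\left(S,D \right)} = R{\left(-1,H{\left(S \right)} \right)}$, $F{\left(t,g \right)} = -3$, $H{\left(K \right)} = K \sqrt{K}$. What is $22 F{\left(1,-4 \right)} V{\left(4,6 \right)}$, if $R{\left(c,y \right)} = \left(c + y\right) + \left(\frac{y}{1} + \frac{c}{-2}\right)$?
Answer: $-1023$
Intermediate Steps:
$H{\left(K \right)} = K^{\frac{3}{2}}$
$R{\left(c,y \right)} = \frac{c}{2} + 2 y$ ($R{\left(c,y \right)} = \left(c + y\right) + \left(y 1 + c \left(- \frac{1}{2}\right)\right) = \left(c + y\right) - \left(\frac{c}{2} - y\right) = \frac{c}{2} + 2 y$)
$V{\left(S,D \right)} = - \frac{1}{2} + 2 S^{\frac{3}{2}}$ ($V{\left(S,D \right)} = \frac{1}{2} \left(-1\right) + 2 S^{\frac{3}{2}} = - \frac{1}{2} + 2 S^{\frac{3}{2}}$)
$22 F{\left(1,-4 \right)} V{\left(4,6 \right)} = 22 \left(-3\right) \left(- \frac{1}{2} + 2 \cdot 4^{\frac{3}{2}}\right) = - 66 \left(- \frac{1}{2} + 2 \cdot 8\right) = - 66 \left(- \frac{1}{2} + 16\right) = \left(-66\right) \frac{31}{2} = -1023$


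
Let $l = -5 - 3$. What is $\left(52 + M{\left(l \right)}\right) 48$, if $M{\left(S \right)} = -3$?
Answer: $2352$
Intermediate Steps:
$l = -8$ ($l = -5 - 3 = -8$)
$\left(52 + M{\left(l \right)}\right) 48 = \left(52 - 3\right) 48 = 49 \cdot 48 = 2352$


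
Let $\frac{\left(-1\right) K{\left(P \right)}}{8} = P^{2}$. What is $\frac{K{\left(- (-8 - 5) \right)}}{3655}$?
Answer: $- \frac{1352}{3655} \approx -0.3699$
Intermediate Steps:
$K{\left(P \right)} = - 8 P^{2}$
$\frac{K{\left(- (-8 - 5) \right)}}{3655} = \frac{\left(-8\right) \left(- (-8 - 5)\right)^{2}}{3655} = - 8 \left(\left(-1\right) \left(-13\right)\right)^{2} \cdot \frac{1}{3655} = - 8 \cdot 13^{2} \cdot \frac{1}{3655} = \left(-8\right) 169 \cdot \frac{1}{3655} = \left(-1352\right) \frac{1}{3655} = - \frac{1352}{3655}$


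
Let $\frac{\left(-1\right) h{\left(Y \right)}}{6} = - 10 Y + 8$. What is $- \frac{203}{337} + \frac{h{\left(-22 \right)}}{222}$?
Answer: $- \frac{84347}{12469} \approx -6.7645$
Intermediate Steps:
$h{\left(Y \right)} = -48 + 60 Y$ ($h{\left(Y \right)} = - 6 \left(- 10 Y + 8\right) = - 6 \left(8 - 10 Y\right) = -48 + 60 Y$)
$- \frac{203}{337} + \frac{h{\left(-22 \right)}}{222} = - \frac{203}{337} + \frac{-48 + 60 \left(-22\right)}{222} = \left(-203\right) \frac{1}{337} + \left(-48 - 1320\right) \frac{1}{222} = - \frac{203}{337} - \frac{228}{37} = - \frac{84347}{12469}$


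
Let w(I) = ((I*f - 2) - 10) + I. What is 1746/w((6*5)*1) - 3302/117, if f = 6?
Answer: -1921/99 ≈ -19.404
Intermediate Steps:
w(I) = -12 + 7*I (w(I) = ((I*6 - 2) - 10) + I = ((6*I - 2) - 10) + I = ((-2 + 6*I) - 10) + I = (-12 + 6*I) + I = -12 + 7*I)
1746/w((6*5)*1) - 3302/117 = 1746/(-12 + 7*((6*5)*1)) - 3302/117 = 1746/(-12 + 7*(30*1)) - 3302*1/117 = 1746/(-12 + 7*30) - 254/9 = 1746/(-12 + 210) - 254/9 = 1746/198 - 254/9 = 1746*(1/198) - 254/9 = 97/11 - 254/9 = -1921/99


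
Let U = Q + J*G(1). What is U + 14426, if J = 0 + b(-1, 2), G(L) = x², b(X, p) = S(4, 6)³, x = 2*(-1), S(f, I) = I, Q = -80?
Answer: 15210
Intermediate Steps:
x = -2
b(X, p) = 216 (b(X, p) = 6³ = 216)
G(L) = 4 (G(L) = (-2)² = 4)
J = 216 (J = 0 + 216 = 216)
U = 784 (U = -80 + 216*4 = -80 + 864 = 784)
U + 14426 = 784 + 14426 = 15210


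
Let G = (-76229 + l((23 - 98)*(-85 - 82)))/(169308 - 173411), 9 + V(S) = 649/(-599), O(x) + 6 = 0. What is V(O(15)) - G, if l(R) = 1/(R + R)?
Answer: -1764604438951/61565309850 ≈ -28.662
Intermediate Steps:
O(x) = -6 (O(x) = -6 + 0 = -6)
l(R) = 1/(2*R)
V(S) = -6040/599 (V(S) = -9 + 649/(-599) = -9 + 649*(-1/599) = -9 - 649/599 = -6040/599)
G = 1909536449/102780150 (G = (-76229 + 1/(2*(((23 - 98)*(-85 - 82)))))/(169308 - 173411) = (-76229 + 1/(2*((-75*(-167)))))/(-4103) = (-76229 + (1/2)/12525)*(-1/4103) = (-76229 + (1/2)*(1/12525))*(-1/4103) = (-76229 + 1/25050)*(-1/4103) = -1909536449/25050*(-1/4103) = 1909536449/102780150 ≈ 18.579)
V(O(15)) - G = -6040/599 - 1*1909536449/102780150 = -6040/599 - 1909536449/102780150 = -1764604438951/61565309850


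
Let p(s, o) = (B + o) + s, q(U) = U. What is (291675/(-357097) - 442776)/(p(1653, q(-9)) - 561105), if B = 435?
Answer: 52704757649/66542169174 ≈ 0.79205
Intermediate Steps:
p(s, o) = 435 + o + s (p(s, o) = (435 + o) + s = 435 + o + s)
(291675/(-357097) - 442776)/(p(1653, q(-9)) - 561105) = (291675/(-357097) - 442776)/((435 - 9 + 1653) - 561105) = (291675*(-1/357097) - 442776)/(2079 - 561105) = (-291675/357097 - 442776)/(-559026) = -158114272947/357097*(-1/559026) = 52704757649/66542169174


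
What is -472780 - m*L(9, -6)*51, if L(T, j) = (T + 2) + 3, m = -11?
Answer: -464926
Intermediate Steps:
L(T, j) = 5 + T (L(T, j) = (2 + T) + 3 = 5 + T)
-472780 - m*L(9, -6)*51 = -472780 - (-11*(5 + 9))*51 = -472780 - (-11*14)*51 = -472780 - (-154)*51 = -472780 - 1*(-7854) = -472780 + 7854 = -464926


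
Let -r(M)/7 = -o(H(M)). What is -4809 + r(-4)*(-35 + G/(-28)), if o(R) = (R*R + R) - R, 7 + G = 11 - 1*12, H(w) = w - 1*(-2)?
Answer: -5781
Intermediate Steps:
H(w) = 2 + w (H(w) = w + 2 = 2 + w)
G = -8 (G = -7 + (11 - 1*12) = -7 + (11 - 12) = -7 - 1 = -8)
o(R) = R**2 (o(R) = (R**2 + R) - R = (R + R**2) - R = R**2)
r(M) = 7*(2 + M)**2 (r(M) = -(-7)*(2 + M)**2 = 7*(2 + M)**2)
-4809 + r(-4)*(-35 + G/(-28)) = -4809 + (7*(2 - 4)**2)*(-35 - 8/(-28)) = -4809 + (7*(-2)**2)*(-35 - 8*(-1/28)) = -4809 + (7*4)*(-35 + 2/7) = -4809 + 28*(-243/7) = -4809 - 972 = -5781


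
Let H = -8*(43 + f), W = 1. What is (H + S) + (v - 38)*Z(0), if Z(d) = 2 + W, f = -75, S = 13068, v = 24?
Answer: 13282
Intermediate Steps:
Z(d) = 3 (Z(d) = 2 + 1 = 3)
H = 256 (H = -8*(43 - 75) = -8*(-32) = 256)
(H + S) + (v - 38)*Z(0) = (256 + 13068) + (24 - 38)*3 = 13324 - 14*3 = 13324 - 42 = 13282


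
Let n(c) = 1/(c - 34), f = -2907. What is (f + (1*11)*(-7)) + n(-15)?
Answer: -146217/49 ≈ -2984.0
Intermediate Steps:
n(c) = 1/(-34 + c)
(f + (1*11)*(-7)) + n(-15) = (-2907 + (1*11)*(-7)) + 1/(-34 - 15) = (-2907 + 11*(-7)) + 1/(-49) = (-2907 - 77) - 1/49 = -2984 - 1/49 = -146217/49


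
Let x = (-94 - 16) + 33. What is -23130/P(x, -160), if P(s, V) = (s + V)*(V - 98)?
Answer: -1285/3397 ≈ -0.37827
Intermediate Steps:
x = -77 (x = -110 + 33 = -77)
P(s, V) = (-98 + V)*(V + s) (P(s, V) = (V + s)*(-98 + V) = (-98 + V)*(V + s))
-23130/P(x, -160) = -23130/((-160)**2 - 98*(-160) - 98*(-77) - 160*(-77)) = -23130/(25600 + 15680 + 7546 + 12320) = -23130/61146 = -23130*1/61146 = -1285/3397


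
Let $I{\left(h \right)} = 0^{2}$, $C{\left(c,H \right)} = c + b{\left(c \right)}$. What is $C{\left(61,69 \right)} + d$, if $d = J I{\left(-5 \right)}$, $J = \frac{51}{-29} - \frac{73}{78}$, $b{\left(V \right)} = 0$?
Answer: $61$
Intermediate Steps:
$C{\left(c,H \right)} = c$ ($C{\left(c,H \right)} = c + 0 = c$)
$I{\left(h \right)} = 0$
$J = - \frac{6095}{2262}$ ($J = 51 \left(- \frac{1}{29}\right) - \frac{73}{78} = - \frac{51}{29} - \frac{73}{78} = - \frac{6095}{2262} \approx -2.6945$)
$d = 0$ ($d = \left(- \frac{6095}{2262}\right) 0 = 0$)
$C{\left(61,69 \right)} + d = 61 + 0 = 61$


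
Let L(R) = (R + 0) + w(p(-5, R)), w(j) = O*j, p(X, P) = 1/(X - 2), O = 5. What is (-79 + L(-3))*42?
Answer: -3474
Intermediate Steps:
p(X, P) = 1/(-2 + X)
w(j) = 5*j
L(R) = -5/7 + R (L(R) = (R + 0) + 5/(-2 - 5) = R + 5/(-7) = R + 5*(-⅐) = R - 5/7 = -5/7 + R)
(-79 + L(-3))*42 = (-79 + (-5/7 - 3))*42 = (-79 - 26/7)*42 = -579/7*42 = -3474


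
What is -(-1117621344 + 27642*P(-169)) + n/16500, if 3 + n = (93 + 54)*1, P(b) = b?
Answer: 1543152657762/1375 ≈ 1.1223e+9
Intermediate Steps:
n = 144 (n = -3 + (93 + 54)*1 = -3 + 147*1 = -3 + 147 = 144)
-(-1117621344 + 27642*P(-169)) + n/16500 = -27642/(1/(-169 - 40432)) + 144/16500 = -27642/(1/(-40601)) + 144*(1/16500) = -27642/(-1/40601) + 12/1375 = -27642*(-40601) + 12/1375 = 1122292842 + 12/1375 = 1543152657762/1375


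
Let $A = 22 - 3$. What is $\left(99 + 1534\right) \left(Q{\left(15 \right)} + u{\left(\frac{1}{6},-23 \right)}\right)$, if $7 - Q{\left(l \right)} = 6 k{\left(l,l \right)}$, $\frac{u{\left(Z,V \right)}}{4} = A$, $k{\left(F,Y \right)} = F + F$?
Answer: $-158401$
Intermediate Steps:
$k{\left(F,Y \right)} = 2 F$
$A = 19$
$u{\left(Z,V \right)} = 76$ ($u{\left(Z,V \right)} = 4 \cdot 19 = 76$)
$Q{\left(l \right)} = 7 - 12 l$ ($Q{\left(l \right)} = 7 - 6 \cdot 2 l = 7 - 12 l$)
$\left(99 + 1534\right) \left(Q{\left(15 \right)} + u{\left(\frac{1}{6},-23 \right)}\right) = \left(99 + 1534\right) \left(\left(7 - 180\right) + 76\right) = 1633 \left(\left(7 - 180\right) + 76\right) = 1633 \left(-173 + 76\right) = 1633 \left(-97\right) = -158401$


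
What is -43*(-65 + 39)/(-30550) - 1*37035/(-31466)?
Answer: 42163087/36972550 ≈ 1.1404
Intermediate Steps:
-43*(-65 + 39)/(-30550) - 1*37035/(-31466) = -43*(-26)*(-1/30550) - 37035*(-1/31466) = 1118*(-1/30550) + 37035/31466 = -43/1175 + 37035/31466 = 42163087/36972550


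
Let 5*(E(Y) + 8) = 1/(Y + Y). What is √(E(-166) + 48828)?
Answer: √33632097585/830 ≈ 220.95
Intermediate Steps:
E(Y) = -8 + 1/(10*Y) (E(Y) = -8 + 1/(5*(Y + Y)) = -8 + 1/(5*((2*Y))) = -8 + (1/(2*Y))/5 = -8 + 1/(10*Y))
√(E(-166) + 48828) = √((-8 + (⅒)/(-166)) + 48828) = √((-8 + (⅒)*(-1/166)) + 48828) = √((-8 - 1/1660) + 48828) = √(-13281/1660 + 48828) = √(81041199/1660) = √33632097585/830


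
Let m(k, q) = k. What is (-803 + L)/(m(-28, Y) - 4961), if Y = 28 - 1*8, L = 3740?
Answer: -979/1663 ≈ -0.58870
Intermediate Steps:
Y = 20 (Y = 28 - 8 = 20)
(-803 + L)/(m(-28, Y) - 4961) = (-803 + 3740)/(-28 - 4961) = 2937/(-4989) = 2937*(-1/4989) = -979/1663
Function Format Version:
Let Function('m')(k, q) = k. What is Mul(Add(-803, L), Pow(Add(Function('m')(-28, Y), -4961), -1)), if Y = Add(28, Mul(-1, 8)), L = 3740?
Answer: Rational(-979, 1663) ≈ -0.58870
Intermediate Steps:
Y = 20 (Y = Add(28, -8) = 20)
Mul(Add(-803, L), Pow(Add(Function('m')(-28, Y), -4961), -1)) = Mul(Add(-803, 3740), Pow(Add(-28, -4961), -1)) = Mul(2937, Pow(-4989, -1)) = Mul(2937, Rational(-1, 4989)) = Rational(-979, 1663)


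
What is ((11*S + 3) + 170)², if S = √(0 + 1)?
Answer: 33856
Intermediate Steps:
S = 1 (S = √1 = 1)
((11*S + 3) + 170)² = ((11*1 + 3) + 170)² = ((11 + 3) + 170)² = (14 + 170)² = 184² = 33856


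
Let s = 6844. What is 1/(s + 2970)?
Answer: 1/9814 ≈ 0.00010190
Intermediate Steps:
1/(s + 2970) = 1/(6844 + 2970) = 1/9814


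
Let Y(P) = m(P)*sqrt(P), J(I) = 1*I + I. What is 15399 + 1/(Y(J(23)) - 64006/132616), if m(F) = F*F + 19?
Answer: 14196391465242818473933/921903465500402391 + 9387063094640*sqrt(46)/921903465500402391 ≈ 15399.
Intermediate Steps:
m(F) = 19 + F**2 (m(F) = F**2 + 19 = 19 + F**2)
J(I) = 2*I (J(I) = I + I = 2*I)
Y(P) = sqrt(P)*(19 + P**2) (Y(P) = (19 + P**2)*sqrt(P) = sqrt(P)*(19 + P**2))
15399 + 1/(Y(J(23)) - 64006/132616) = 15399 + 1/(sqrt(2*23)*(19 + (2*23)**2) - 64006/132616) = 15399 + 1/(sqrt(46)*(19 + 46**2) - 64006*1/132616) = 15399 + 1/(sqrt(46)*(19 + 2116) - 32003/66308) = 15399 + 1/(sqrt(46)*2135 - 32003/66308) = 15399 + 1/(2135*sqrt(46) - 32003/66308) = 15399 + 1/(-32003/66308 + 2135*sqrt(46))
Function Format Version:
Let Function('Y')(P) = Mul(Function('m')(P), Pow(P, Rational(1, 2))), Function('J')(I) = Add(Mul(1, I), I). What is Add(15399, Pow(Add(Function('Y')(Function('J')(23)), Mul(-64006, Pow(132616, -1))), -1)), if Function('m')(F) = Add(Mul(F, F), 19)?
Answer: Add(Rational(14196391465242818473933, 921903465500402391), Mul(Rational(9387063094640, 921903465500402391), Pow(46, Rational(1, 2)))) ≈ 15399.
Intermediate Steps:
Function('m')(F) = Add(19, Pow(F, 2)) (Function('m')(F) = Add(Pow(F, 2), 19) = Add(19, Pow(F, 2)))
Function('J')(I) = Mul(2, I) (Function('J')(I) = Add(I, I) = Mul(2, I))
Function('Y')(P) = Mul(Pow(P, Rational(1, 2)), Add(19, Pow(P, 2))) (Function('Y')(P) = Mul(Add(19, Pow(P, 2)), Pow(P, Rational(1, 2))) = Mul(Pow(P, Rational(1, 2)), Add(19, Pow(P, 2))))
Add(15399, Pow(Add(Function('Y')(Function('J')(23)), Mul(-64006, Pow(132616, -1))), -1)) = Add(15399, Pow(Add(Mul(Pow(Mul(2, 23), Rational(1, 2)), Add(19, Pow(Mul(2, 23), 2))), Mul(-64006, Pow(132616, -1))), -1)) = Add(15399, Pow(Add(Mul(Pow(46, Rational(1, 2)), Add(19, Pow(46, 2))), Mul(-64006, Rational(1, 132616))), -1)) = Add(15399, Pow(Add(Mul(Pow(46, Rational(1, 2)), Add(19, 2116)), Rational(-32003, 66308)), -1)) = Add(15399, Pow(Add(Mul(Pow(46, Rational(1, 2)), 2135), Rational(-32003, 66308)), -1)) = Add(15399, Pow(Add(Mul(2135, Pow(46, Rational(1, 2))), Rational(-32003, 66308)), -1)) = Add(15399, Pow(Add(Rational(-32003, 66308), Mul(2135, Pow(46, Rational(1, 2)))), -1))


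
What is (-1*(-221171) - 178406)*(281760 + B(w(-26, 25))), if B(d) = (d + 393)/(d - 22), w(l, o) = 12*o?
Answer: 3349781295345/278 ≈ 1.2050e+10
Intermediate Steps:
B(d) = (393 + d)/(-22 + d)
(-1*(-221171) - 178406)*(281760 + B(w(-26, 25))) = (-1*(-221171) - 178406)*(281760 + (393 + 12*25)/(-22 + 12*25)) = (221171 - 178406)*(281760 + (393 + 300)/(-22 + 300)) = 42765*(281760 + 693/278) = 42765*(78329973/278) = 3349781295345/278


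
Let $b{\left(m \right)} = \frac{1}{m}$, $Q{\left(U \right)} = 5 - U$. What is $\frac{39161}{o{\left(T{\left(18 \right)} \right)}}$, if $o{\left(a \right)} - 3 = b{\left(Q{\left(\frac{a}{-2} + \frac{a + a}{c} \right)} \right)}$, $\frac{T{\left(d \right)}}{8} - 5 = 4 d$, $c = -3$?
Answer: $\frac{85018531}{6516} \approx 13048.0$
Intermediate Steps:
$T{\left(d \right)} = 40 + 32 d$ ($T{\left(d \right)} = 40 + 8 \cdot 4 d = 40 + 32 d$)
$o{\left(a \right)} = 3 + \frac{1}{5 + \frac{7 a}{6}}$ ($o{\left(a \right)} = 3 + \frac{1}{5 - \left(\frac{a}{-2} + \frac{a + a}{-3}\right)} = 3 + \frac{1}{5 - \left(a \left(- \frac{1}{2}\right) + 2 a \left(- \frac{1}{3}\right)\right)} = 3 + \frac{1}{5 - \left(- \frac{a}{2} - \frac{2 a}{3}\right)} = 3 + \frac{1}{5 - - \frac{7 a}{6}} = 3 + \frac{1}{5 + \frac{7 a}{6}}$)
$\frac{39161}{o{\left(T{\left(18 \right)} \right)}} = \frac{39161}{3 \frac{1}{30 + 7 \left(40 + 32 \cdot 18\right)} \left(32 + 7 \left(40 + 32 \cdot 18\right)\right)} = \frac{39161}{3 \frac{1}{30 + 7 \left(40 + 576\right)} \left(32 + 7 \left(40 + 576\right)\right)} = \frac{39161}{3 \frac{1}{30 + 7 \cdot 616} \left(32 + 7 \cdot 616\right)} = \frac{39161}{3 \frac{1}{30 + 4312} \left(32 + 4312\right)} = \frac{39161}{3 \cdot \frac{1}{4342} \cdot 4344} = \frac{39161}{\frac{6516}{2171}} = 39161 \cdot \frac{2171}{6516} = \frac{85018531}{6516}$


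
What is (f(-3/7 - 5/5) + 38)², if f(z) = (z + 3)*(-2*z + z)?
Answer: 3888784/2401 ≈ 1619.7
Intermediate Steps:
f(z) = -z*(3 + z) (f(z) = (3 + z)*(-z) = -z*(3 + z))
(f(-3/7 - 5/5) + 38)² = (-(-3/7 - 5/5)*(3 + (-3/7 - 5/5)) + 38)² = (-(-3*⅐ - 5*⅕)*(3 + (-3*⅐ - 5*⅕)) + 38)² = (-(-3/7 - 1)*(3 + (-3/7 - 1)) + 38)² = (-1*(-10/7)*(3 - 10/7) + 38)² = (-1*(-10/7)*11/7 + 38)² = (110/49 + 38)² = (1972/49)² = 3888784/2401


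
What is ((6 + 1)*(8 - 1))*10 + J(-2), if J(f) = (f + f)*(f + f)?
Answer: 506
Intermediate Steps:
J(f) = 4*f² (J(f) = (2*f)*(2*f) = 4*f²)
((6 + 1)*(8 - 1))*10 + J(-2) = ((6 + 1)*(8 - 1))*10 + 4*(-2)² = (7*7)*10 + 4*4 = 49*10 + 16 = 490 + 16 = 506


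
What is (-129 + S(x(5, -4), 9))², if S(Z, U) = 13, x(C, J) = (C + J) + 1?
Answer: 13456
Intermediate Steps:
x(C, J) = 1 + C + J
(-129 + S(x(5, -4), 9))² = (-129 + 13)² = (-116)² = 13456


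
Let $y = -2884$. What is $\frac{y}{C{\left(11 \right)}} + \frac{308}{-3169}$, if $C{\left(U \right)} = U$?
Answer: $- \frac{9142784}{34859} \approx -262.28$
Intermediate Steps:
$\frac{y}{C{\left(11 \right)}} + \frac{308}{-3169} = - \frac{2884}{11} + \frac{308}{-3169} = \left(-2884\right) \frac{1}{11} + 308 \left(- \frac{1}{3169}\right) = - \frac{2884}{11} - \frac{308}{3169} = - \frac{9142784}{34859}$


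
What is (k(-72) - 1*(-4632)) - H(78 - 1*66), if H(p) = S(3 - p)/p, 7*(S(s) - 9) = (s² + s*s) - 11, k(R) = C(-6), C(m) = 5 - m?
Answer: 194899/42 ≈ 4640.5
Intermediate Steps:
k(R) = 11 (k(R) = 5 - 1*(-6) = 5 + 6 = 11)
S(s) = 52/7 + 2*s²/7 (S(s) = 9 + ((s² + s*s) - 11)/7 = 9 + ((s² + s²) - 11)/7 = 9 + (2*s² - 11)/7 = 9 + (-11 + 2*s²)/7 = 9 + (-11/7 + 2*s²/7) = 52/7 + 2*s²/7)
H(p) = (52/7 + 2*(3 - p)²/7)/p
(k(-72) - 1*(-4632)) - H(78 - 1*66) = (11 - 1*(-4632)) - 2*(26 + (-3 + (78 - 1*66))²)/(7*(78 - 1*66)) = (11 + 4632) - 2*(26 + (-3 + (78 - 66))²)/(7*(78 - 66)) = 4643 - 2*(26 + (-3 + 12)²)/(7*12) = 4643 - 2*(26 + 9²)/(7*12) = 4643 - 2*(26 + 81)/(7*12) = 4643 - 2*107/(7*12) = 4643 - 1*107/42 = 4643 - 107/42 = 194899/42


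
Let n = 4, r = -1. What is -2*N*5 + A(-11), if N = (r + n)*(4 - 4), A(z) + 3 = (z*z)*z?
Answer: -1334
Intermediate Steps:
A(z) = -3 + z**3 (A(z) = -3 + (z*z)*z = -3 + z**2*z = -3 + z**3)
N = 0 (N = (-1 + 4)*(4 - 4) = 3*0 = 0)
-2*N*5 + A(-11) = -2*0*5 + (-3 + (-11)**3) = -0 + (-3 - 1331) = -2*0 - 1334 = 0 - 1334 = -1334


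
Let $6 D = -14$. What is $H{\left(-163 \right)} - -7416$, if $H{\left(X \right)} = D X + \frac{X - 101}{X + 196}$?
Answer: $\frac{23365}{3} \approx 7788.3$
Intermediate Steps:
$D = - \frac{7}{3}$ ($D = \frac{1}{6} \left(-14\right) = - \frac{7}{3} \approx -2.3333$)
$H{\left(X \right)} = - \frac{7 X}{3} + \frac{-101 + X}{196 + X}$ ($H{\left(X \right)} = - \frac{7 X}{3} + \frac{X - 101}{X + 196} = - \frac{7 X}{3} + \frac{-101 + X}{196 + X}$)
$H{\left(-163 \right)} - -7416 = \frac{-303 - -223147 - 7 \left(-163\right)^{2}}{3 \left(196 - 163\right)} - -7416 = \frac{-303 + 223147 - 185983}{3 \cdot 33} + 7416 = \frac{1}{3} \cdot \frac{1}{33} \left(-303 + 223147 - 185983\right) + 7416 = \frac{1}{3} \cdot \frac{1}{33} \cdot 36861 + 7416 = \frac{1117}{3} + 7416 = \frac{23365}{3}$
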